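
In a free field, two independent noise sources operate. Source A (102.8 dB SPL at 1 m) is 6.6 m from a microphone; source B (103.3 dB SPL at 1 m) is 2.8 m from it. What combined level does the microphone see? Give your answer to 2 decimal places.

At the listener: L_A = 102.8 − 20·log₁₀(6.6) = 86.409 dB; L_B = 103.3 − 20·log₁₀(2.8) = 94.357 dB.
Combined: 10·log₁₀(10^(86.409/10)+10^(94.357/10)) = 95.00 dB SPL.

95.00 dB SPL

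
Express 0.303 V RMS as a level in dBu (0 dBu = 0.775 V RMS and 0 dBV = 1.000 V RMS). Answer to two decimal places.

-8.16 dBu

dBu = 20·log₁₀(V / 0.775 V).
20·log₁₀(0.303/0.775) = -8.16 dBu.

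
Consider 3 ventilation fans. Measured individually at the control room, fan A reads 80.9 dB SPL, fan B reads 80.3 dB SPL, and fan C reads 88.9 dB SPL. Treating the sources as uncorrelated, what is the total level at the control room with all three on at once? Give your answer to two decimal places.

90.03 dB SPL

Incoherent sources sum as intensities:
L_total = 10·log₁₀(10^(80.9/10) + 10^(80.3/10) + 10^(88.9/10)) = 10·log₁₀(1006000000) = 90.03 dB SPL.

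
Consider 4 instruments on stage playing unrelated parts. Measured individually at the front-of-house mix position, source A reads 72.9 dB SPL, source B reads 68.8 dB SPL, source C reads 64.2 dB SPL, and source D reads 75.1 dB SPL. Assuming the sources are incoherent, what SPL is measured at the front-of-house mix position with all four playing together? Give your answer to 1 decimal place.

77.9 dB SPL

Incoherent sources sum as intensities:
L_total = 10·log₁₀(10^(72.9/10) + 10^(68.8/10) + 10^(64.2/10) + 10^(75.1/10)) = 10·log₁₀(62070000) = 77.9 dB SPL.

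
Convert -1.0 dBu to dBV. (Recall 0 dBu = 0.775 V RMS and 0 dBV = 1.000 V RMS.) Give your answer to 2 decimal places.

The offset between the scales is 20·log₁₀(0.775/1.000) = −2.214 dB.
So dBV = -1.0 − 2.214 = -3.21 dBV.

-3.21 dBV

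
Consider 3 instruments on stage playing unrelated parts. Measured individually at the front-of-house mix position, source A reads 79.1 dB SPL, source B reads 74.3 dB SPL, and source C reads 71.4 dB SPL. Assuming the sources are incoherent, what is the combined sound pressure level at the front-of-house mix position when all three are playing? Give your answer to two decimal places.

80.86 dB SPL

Uncorrelated sources add in intensity (power), not in dB.
L_total = 10·log₁₀(10^(79.1/10) + 10^(74.3/10) + 10^(71.4/10)) = 10·log₁₀(122000000) = 80.86 dB SPL.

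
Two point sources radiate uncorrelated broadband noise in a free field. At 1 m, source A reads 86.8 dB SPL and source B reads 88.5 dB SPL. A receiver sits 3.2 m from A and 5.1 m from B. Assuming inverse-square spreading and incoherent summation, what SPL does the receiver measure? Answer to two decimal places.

78.69 dB SPL

At the listener: L_A = 86.8 − 20·log₁₀(3.2) = 76.697 dB; L_B = 88.5 − 20·log₁₀(5.1) = 74.349 dB.
Combined: 10·log₁₀(10^(76.697/10)+10^(74.349/10)) = 78.69 dB SPL.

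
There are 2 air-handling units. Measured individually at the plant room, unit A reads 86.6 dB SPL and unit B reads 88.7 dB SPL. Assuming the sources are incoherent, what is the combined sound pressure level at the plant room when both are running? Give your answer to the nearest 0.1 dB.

90.8 dB SPL

Add the sources as powers (linear), then convert back to dB:
L_total = 10·log₁₀(10^(86.6/10) + 10^(88.7/10)) = 10·log₁₀(1198000000) = 90.8 dB SPL.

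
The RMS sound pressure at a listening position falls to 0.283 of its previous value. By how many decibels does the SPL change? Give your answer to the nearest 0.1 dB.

-11.0 dB

Sound pressure is an amplitude quantity: ΔL = 20·log₁₀(p₂/p₁).
20·log₁₀(0.283) = -11.0 dB.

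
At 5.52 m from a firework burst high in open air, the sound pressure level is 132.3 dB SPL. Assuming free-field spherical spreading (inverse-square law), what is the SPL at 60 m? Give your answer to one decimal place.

For a point source in a free field, ΔL = −20·log₁₀(d₂/d₁).
ΔL = −20·log₁₀(60/5.52) = -20.72 dB, so L₂ = 132.3 + (-20.72) = 111.6 dB SPL.

111.6 dB SPL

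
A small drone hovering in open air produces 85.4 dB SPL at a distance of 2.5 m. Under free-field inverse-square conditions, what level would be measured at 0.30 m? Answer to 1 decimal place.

103.8 dB SPL

Inverse-square spreading gives ΔL = −20·log₁₀(d₂/d₁).
ΔL = −20·log₁₀(0.30/2.5) = 18.42 dB, so L₂ = 85.4 + (18.42) = 103.8 dB SPL.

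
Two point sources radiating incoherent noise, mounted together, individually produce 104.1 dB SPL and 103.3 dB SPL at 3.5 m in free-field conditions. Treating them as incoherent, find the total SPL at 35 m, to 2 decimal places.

86.73 dB SPL

Combined at 3.5 m: 10·log₁₀(10^(104.1/10)+10^(103.3/10)) = 106.729 dB SPL.
Then apply −20·log₁₀(35/3.5) = -20.000 dB → 86.73 dB SPL.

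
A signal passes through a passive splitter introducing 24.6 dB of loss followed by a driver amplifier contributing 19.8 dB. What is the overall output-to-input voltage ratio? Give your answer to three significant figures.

Net gain = (−24.6) + 19.8 = -4.8 dB.
Voltage ratio = 10^(-4.8/20) = 0.575.

0.575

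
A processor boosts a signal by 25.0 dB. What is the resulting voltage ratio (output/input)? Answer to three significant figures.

Voltage ratio = 10^(dB/20).
10^(25.0/20) = 10^(1.250) = 17.8.

17.8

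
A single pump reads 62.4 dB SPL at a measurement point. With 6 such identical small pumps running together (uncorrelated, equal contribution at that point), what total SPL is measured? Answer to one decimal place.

70.2 dB SPL

6 equal incoherent sources raise the level by 10·log₁₀(6) = 7.78 dB.
L_total = 62.4 + 7.78 = 70.2 dB SPL.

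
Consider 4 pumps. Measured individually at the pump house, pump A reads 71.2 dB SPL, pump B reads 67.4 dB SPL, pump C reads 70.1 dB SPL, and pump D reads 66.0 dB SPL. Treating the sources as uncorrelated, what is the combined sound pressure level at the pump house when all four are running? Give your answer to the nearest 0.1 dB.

Incoherent sources sum as intensities:
L_total = 10·log₁₀(10^(71.2/10) + 10^(67.4/10) + 10^(70.1/10) + 10^(66.0/10)) = 10·log₁₀(32890000) = 75.2 dB SPL.

75.2 dB SPL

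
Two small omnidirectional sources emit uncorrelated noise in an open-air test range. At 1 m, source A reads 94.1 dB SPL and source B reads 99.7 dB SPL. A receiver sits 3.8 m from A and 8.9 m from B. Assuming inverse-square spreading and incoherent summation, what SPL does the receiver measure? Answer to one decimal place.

84.7 dB SPL

At the listener: L_A = 94.1 − 20·log₁₀(3.8) = 82.50 dB; L_B = 99.7 − 20·log₁₀(8.9) = 80.71 dB.
Combined: 10·log₁₀(10^(82.50/10)+10^(80.71/10)) = 84.7 dB SPL.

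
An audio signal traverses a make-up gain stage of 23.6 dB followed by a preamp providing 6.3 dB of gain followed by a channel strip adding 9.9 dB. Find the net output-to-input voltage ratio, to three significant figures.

97.7

Net gain = 23.6 + 6.3 + 9.9 = 39.8 dB.
Voltage ratio = 10^(39.8/20) = 97.7.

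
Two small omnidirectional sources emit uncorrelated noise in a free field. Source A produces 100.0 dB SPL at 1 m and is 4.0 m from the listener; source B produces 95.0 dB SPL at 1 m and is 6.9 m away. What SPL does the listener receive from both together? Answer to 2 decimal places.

At the listener: L_A = 100.0 − 20·log₁₀(4.0) = 87.959 dB; L_B = 95.0 − 20·log₁₀(6.9) = 78.223 dB.
Combined: 10·log₁₀(10^(87.959/10)+10^(78.223/10)) = 88.40 dB SPL.

88.40 dB SPL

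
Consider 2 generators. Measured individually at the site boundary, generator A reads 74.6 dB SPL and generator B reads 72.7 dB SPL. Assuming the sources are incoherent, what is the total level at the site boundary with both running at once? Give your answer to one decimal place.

76.8 dB SPL

Uncorrelated sources add in intensity (power), not in dB.
L_total = 10·log₁₀(10^(74.6/10) + 10^(72.7/10)) = 10·log₁₀(47460000) = 76.8 dB SPL.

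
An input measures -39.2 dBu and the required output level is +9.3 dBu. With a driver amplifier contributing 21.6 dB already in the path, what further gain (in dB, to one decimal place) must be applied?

The required make-up gain is the shortfall in the dB sum.
G = +9.3 − (-39.2) − 21.6 = 26.9 dB.

26.9 dB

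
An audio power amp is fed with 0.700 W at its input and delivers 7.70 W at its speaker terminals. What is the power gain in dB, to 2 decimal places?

10.41 dB

For a power ratio, dB = 10·log₁₀(P₂/P₁).
10·log₁₀(7.70/0.700) = 10·log₁₀(11.00) = 10.41 dB.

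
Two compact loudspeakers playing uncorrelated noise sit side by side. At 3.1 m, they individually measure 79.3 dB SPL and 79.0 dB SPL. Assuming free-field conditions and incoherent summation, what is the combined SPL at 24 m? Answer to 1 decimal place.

Combined at 3.1 m: 10·log₁₀(10^(79.3/10)+10^(79.0/10)) = 82.16 dB SPL.
Then apply −20·log₁₀(24/3.1) = -17.78 dB → 64.4 dB SPL.

64.4 dB SPL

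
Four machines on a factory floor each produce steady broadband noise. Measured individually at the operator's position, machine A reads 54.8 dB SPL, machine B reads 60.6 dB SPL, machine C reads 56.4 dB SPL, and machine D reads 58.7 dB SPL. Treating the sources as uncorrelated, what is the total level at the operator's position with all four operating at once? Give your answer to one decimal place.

Add the sources as powers (linear), then convert back to dB:
L_total = 10·log₁₀(10^(54.8/10) + 10^(60.6/10) + 10^(56.4/10) + 10^(58.7/10)) = 10·log₁₀(2628000) = 64.2 dB SPL.

64.2 dB SPL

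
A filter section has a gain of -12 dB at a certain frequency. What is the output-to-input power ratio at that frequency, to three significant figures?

0.0631

Power ratio = 10^(dB/10).
10^(-12/10) = 10^(-1.200) = 0.0631.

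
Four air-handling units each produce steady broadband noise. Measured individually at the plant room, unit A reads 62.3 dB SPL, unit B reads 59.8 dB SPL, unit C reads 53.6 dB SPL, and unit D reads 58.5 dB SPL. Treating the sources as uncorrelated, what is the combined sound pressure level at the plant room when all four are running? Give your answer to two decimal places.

Uncorrelated sources add in intensity (power), not in dB.
L_total = 10·log₁₀(10^(62.3/10) + 10^(59.8/10) + 10^(53.6/10) + 10^(58.5/10)) = 10·log₁₀(3590000) = 65.55 dB SPL.

65.55 dB SPL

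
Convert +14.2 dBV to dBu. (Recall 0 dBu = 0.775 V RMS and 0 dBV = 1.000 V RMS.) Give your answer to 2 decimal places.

The offset between the scales is 20·log₁₀(0.775/1.000) = −2.214 dB.
So dBu = +14.2 + 2.214 = +16.41 dBu.

+16.41 dBu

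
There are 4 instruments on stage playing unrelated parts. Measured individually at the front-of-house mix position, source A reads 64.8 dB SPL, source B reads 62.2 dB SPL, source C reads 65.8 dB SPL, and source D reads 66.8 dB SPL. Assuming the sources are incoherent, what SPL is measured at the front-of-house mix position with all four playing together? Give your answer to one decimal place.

Uncorrelated sources add in intensity (power), not in dB.
L_total = 10·log₁₀(10^(64.8/10) + 10^(62.2/10) + 10^(65.8/10) + 10^(66.8/10)) = 10·log₁₀(13270000) = 71.2 dB SPL.

71.2 dB SPL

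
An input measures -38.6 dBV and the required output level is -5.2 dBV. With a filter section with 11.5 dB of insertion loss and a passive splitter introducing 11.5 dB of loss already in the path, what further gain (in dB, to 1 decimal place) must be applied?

The required make-up gain is the shortfall in the dB sum.
G = -5.2 − (-38.6) + 11.5 + 11.5 = 56.4 dB.

56.4 dB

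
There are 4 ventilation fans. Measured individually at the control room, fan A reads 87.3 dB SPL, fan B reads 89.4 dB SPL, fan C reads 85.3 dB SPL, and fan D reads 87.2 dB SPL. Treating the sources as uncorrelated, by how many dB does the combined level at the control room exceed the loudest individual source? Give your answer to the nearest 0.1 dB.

Add the sources as powers (linear), then convert back to dB:
L_total = 10·log₁₀(10^(87.3/10) + 10^(89.4/10) + 10^(85.3/10) + 10^(87.2/10)) = 93.56 dB SPL.
Excess over the loudest (89.4 dB): 93.56 − 89.4 = 4.2 dB.

4.2 dB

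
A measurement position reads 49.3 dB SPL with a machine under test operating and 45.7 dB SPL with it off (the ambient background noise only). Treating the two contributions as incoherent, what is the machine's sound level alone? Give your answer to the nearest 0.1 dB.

46.8 dB SPL

Background correction is a power subtraction:
L_src = 10·log₁₀(10^(49.3/10) − 10^(45.7/10)) = 10·log₁₀(47960) = 46.8 dB SPL.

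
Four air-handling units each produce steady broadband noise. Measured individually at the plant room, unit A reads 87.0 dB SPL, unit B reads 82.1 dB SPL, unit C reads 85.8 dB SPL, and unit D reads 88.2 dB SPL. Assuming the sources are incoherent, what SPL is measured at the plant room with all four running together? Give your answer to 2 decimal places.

92.32 dB SPL

Add the sources as powers (linear), then convert back to dB:
L_total = 10·log₁₀(10^(87.0/10) + 10^(82.1/10) + 10^(85.8/10) + 10^(88.2/10)) = 10·log₁₀(1704000000) = 92.32 dB SPL.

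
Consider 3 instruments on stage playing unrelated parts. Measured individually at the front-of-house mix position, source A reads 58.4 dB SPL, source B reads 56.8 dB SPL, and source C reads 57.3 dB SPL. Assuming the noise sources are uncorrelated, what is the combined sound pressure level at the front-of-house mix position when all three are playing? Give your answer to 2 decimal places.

Incoherent sources sum as intensities:
L_total = 10·log₁₀(10^(58.4/10) + 10^(56.8/10) + 10^(57.3/10)) = 10·log₁₀(1707000) = 62.32 dB SPL.

62.32 dB SPL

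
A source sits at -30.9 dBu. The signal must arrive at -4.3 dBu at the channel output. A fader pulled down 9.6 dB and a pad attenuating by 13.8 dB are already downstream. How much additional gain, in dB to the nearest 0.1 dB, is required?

50.0 dB

The required make-up gain is the shortfall in the dB sum.
G = -4.3 − (-30.9) + 9.6 + 13.8 = 50.0 dB.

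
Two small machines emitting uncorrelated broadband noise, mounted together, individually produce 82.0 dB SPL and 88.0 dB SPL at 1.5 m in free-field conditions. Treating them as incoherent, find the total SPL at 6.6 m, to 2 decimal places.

Combined at 1.5 m: 10·log₁₀(10^(82.0/10)+10^(88.0/10)) = 88.973 dB SPL.
Then apply −20·log₁₀(6.6/1.5) = -12.869 dB → 76.10 dB SPL.

76.10 dB SPL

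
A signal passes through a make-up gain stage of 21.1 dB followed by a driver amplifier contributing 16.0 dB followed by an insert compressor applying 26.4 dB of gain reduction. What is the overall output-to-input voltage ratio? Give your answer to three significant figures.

Net gain = 21.1 + 16.0 + (−26.4) = 10.7 dB.
Voltage ratio = 10^(10.7/20) = 3.43.

3.43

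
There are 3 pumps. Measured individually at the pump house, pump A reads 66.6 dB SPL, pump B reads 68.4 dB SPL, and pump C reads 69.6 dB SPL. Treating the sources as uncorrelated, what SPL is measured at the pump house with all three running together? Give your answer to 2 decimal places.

73.14 dB SPL

Incoherent sources sum as intensities:
L_total = 10·log₁₀(10^(66.6/10) + 10^(68.4/10) + 10^(69.6/10)) = 10·log₁₀(20610000) = 73.14 dB SPL.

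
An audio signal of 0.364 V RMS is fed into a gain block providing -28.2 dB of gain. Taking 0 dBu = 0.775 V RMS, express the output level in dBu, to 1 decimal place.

Input level: 20·log₁₀(0.364/0.775) = -6.56 dBu.
Output: -6.56 − 28.2 = -34.8 dBu.

-34.8 dBu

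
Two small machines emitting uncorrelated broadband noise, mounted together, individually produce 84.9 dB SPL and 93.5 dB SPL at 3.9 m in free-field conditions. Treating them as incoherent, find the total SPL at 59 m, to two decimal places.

Combined at 3.9 m: 10·log₁₀(10^(84.9/10)+10^(93.5/10)) = 94.062 dB SPL.
Then apply −20·log₁₀(59/3.9) = -23.596 dB → 70.47 dB SPL.

70.47 dB SPL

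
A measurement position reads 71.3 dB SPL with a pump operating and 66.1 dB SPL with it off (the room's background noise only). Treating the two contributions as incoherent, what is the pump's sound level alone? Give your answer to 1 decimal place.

Subtract intensities: L_src = 10·log₁₀(10^(L_total/10) − 10^(L_bg/10)).
L_src = 10·log₁₀(10^(71.3/10) − 10^(66.1/10)) = 10·log₁₀(9416000) = 69.7 dB SPL.

69.7 dB SPL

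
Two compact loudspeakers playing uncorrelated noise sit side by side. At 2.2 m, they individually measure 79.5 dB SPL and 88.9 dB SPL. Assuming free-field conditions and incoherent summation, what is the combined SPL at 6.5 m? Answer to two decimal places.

79.96 dB SPL

Combined at 2.2 m: 10·log₁₀(10^(79.5/10)+10^(88.9/10)) = 89.372 dB SPL.
Then apply −20·log₁₀(6.5/2.2) = -9.410 dB → 79.96 dB SPL.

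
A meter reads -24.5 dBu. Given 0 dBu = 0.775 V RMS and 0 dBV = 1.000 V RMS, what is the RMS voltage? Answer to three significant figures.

V = 0.775 V × 10^(-24.5/20).
= 0.775 × 0.05957 = 0.0462 V.

0.0462 V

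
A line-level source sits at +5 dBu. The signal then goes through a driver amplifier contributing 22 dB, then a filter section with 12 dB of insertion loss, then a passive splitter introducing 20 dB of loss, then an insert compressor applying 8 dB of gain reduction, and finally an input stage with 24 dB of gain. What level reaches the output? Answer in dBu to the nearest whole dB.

Cascaded gains and losses add directly in dB.
+5 + 22 − 12 − 20 − 8 + 24 = +11 dBu.

+11 dBu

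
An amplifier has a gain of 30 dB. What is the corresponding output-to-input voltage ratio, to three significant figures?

Voltage ratio = 10^(dB/20).
10^(30/20) = 10^(1.500) = 31.6.

31.6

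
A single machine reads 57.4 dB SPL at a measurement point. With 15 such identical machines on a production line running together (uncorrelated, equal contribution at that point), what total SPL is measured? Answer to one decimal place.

15 equal incoherent sources raise the level by 10·log₁₀(15) = 11.76 dB.
L_total = 57.4 + 11.76 = 69.2 dB SPL.

69.2 dB SPL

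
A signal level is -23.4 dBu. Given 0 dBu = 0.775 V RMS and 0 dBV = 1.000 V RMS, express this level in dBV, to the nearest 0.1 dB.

-25.6 dBV

The offset between the scales is 20·log₁₀(0.775/1.000) = −2.214 dB.
So dBV = -23.4 − 2.214 = -25.6 dBV.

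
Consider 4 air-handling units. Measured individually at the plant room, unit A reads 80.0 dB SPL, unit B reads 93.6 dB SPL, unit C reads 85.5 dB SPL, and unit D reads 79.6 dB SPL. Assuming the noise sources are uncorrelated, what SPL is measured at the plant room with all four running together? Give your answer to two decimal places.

Add the sources as powers (linear), then convert back to dB:
L_total = 10·log₁₀(10^(80.0/10) + 10^(93.6/10) + 10^(85.5/10) + 10^(79.6/10)) = 10·log₁₀(2837000000) = 94.53 dB SPL.

94.53 dB SPL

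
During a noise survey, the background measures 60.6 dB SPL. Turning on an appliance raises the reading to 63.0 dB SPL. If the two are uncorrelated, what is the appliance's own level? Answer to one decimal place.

59.3 dB SPL

Subtract intensities: L_src = 10·log₁₀(10^(L_total/10) − 10^(L_bg/10)).
L_src = 10·log₁₀(10^(63.0/10) − 10^(60.6/10)) = 10·log₁₀(847100) = 59.3 dB SPL.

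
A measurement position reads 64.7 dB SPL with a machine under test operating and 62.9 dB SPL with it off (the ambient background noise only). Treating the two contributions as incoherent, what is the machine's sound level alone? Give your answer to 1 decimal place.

Remove the background by subtracting linear intensities:
L_src = 10·log₁₀(10^(64.7/10) − 10^(62.9/10)) = 10·log₁₀(1001000) = 60.0 dB SPL.

60.0 dB SPL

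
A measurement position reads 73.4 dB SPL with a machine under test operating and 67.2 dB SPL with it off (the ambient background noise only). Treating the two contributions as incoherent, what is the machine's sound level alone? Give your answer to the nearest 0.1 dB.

Background correction is a power subtraction:
L_src = 10·log₁₀(10^(73.4/10) − 10^(67.2/10)) = 10·log₁₀(16630000) = 72.2 dB SPL.

72.2 dB SPL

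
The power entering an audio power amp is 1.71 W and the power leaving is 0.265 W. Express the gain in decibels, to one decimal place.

-8.1 dB

Power is a power quantity, so gain = 10·log₁₀(P_out/P_in).
10·log₁₀(0.265/1.71) = 10·log₁₀(0.1550) = -8.1 dB.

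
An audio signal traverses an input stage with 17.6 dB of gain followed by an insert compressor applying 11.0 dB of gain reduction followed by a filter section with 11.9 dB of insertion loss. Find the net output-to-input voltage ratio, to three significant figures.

0.543

Net gain = 17.6 + (−11.0) + (−11.9) = -5.3 dB.
Voltage ratio = 10^(-5.3/20) = 0.543.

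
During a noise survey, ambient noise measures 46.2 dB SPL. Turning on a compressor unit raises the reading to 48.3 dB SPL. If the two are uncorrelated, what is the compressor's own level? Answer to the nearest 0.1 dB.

Subtract intensities: L_src = 10·log₁₀(10^(L_total/10) − 10^(L_bg/10)).
L_src = 10·log₁₀(10^(48.3/10) − 10^(46.2/10)) = 10·log₁₀(25920) = 44.1 dB SPL.

44.1 dB SPL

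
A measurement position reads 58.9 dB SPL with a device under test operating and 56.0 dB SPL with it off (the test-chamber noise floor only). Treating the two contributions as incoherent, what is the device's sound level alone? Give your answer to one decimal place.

55.8 dB SPL

Remove the background by subtracting linear intensities:
L_src = 10·log₁₀(10^(58.9/10) − 10^(56.0/10)) = 10·log₁₀(378100) = 55.8 dB SPL.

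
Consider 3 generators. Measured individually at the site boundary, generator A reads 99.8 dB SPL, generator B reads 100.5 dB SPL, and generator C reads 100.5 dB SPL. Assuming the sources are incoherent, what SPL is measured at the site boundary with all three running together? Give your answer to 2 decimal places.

Uncorrelated sources add in intensity (power), not in dB.
L_total = 10·log₁₀(10^(99.8/10) + 10^(100.5/10) + 10^(100.5/10)) = 10·log₁₀(31990000000) = 105.05 dB SPL.

105.05 dB SPL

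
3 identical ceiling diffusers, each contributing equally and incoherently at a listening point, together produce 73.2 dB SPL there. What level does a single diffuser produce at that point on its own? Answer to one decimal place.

3 equal incoherent sources add 10·log₁₀(3) = 4.77 dB over one source.
L_one = 73.2 − 4.77 = 68.4 dB SPL.

68.4 dB SPL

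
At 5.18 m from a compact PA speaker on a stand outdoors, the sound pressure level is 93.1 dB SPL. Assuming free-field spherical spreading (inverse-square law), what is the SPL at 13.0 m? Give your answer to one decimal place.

Inverse-square spreading gives ΔL = −20·log₁₀(d₂/d₁).
ΔL = −20·log₁₀(13.0/5.18) = -7.99 dB, so L₂ = 93.1 + (-7.99) = 85.1 dB SPL.

85.1 dB SPL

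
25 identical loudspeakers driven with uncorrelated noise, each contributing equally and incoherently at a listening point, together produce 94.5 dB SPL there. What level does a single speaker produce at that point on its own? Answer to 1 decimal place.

25 equal incoherent sources add 10·log₁₀(25) = 13.98 dB over one source.
L_one = 94.5 − 13.98 = 80.5 dB SPL.

80.5 dB SPL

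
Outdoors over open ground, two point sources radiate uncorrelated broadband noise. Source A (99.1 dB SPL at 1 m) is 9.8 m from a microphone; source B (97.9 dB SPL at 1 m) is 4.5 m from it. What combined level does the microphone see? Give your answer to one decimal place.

85.9 dB SPL

At the listener: L_A = 99.1 − 20·log₁₀(9.8) = 79.28 dB; L_B = 97.9 − 20·log₁₀(4.5) = 84.84 dB.
Combined: 10·log₁₀(10^(79.28/10)+10^(84.84/10)) = 85.9 dB SPL.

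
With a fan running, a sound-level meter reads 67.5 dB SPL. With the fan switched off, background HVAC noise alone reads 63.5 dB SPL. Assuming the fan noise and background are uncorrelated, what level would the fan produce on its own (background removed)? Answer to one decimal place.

65.3 dB SPL

Remove the background by subtracting linear intensities:
L_src = 10·log₁₀(10^(67.5/10) − 10^(63.5/10)) = 10·log₁₀(3385000) = 65.3 dB SPL.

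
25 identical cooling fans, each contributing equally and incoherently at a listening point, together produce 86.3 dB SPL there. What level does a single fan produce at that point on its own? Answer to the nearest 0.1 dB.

25 equal incoherent sources add 10·log₁₀(25) = 13.98 dB over one source.
L_one = 86.3 − 13.98 = 72.3 dB SPL.

72.3 dB SPL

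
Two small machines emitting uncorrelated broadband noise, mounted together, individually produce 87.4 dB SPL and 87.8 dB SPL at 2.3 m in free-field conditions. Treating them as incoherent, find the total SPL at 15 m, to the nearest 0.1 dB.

Combined at 2.3 m: 10·log₁₀(10^(87.4/10)+10^(87.8/10)) = 90.61 dB SPL.
Then apply −20·log₁₀(15/2.3) = -16.29 dB → 74.3 dB SPL.

74.3 dB SPL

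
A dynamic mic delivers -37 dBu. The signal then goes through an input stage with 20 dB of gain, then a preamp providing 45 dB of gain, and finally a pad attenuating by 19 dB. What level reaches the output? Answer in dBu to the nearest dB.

+9 dBu

Gain stages sum in dB:
-37 + 20 + 45 − 19 = +9 dBu.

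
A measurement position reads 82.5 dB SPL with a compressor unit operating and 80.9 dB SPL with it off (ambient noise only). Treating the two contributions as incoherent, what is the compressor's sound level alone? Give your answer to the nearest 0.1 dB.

Remove the background by subtracting linear intensities:
L_src = 10·log₁₀(10^(82.5/10) − 10^(80.9/10)) = 10·log₁₀(54800000) = 77.4 dB SPL.

77.4 dB SPL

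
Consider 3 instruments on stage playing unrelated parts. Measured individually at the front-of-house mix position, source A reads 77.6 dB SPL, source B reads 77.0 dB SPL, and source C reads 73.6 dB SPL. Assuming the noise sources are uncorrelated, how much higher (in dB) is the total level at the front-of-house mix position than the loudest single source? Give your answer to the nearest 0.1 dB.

3.6 dB

Incoherent sources sum as intensities:
L_total = 10·log₁₀(10^(77.6/10) + 10^(77.0/10) + 10^(73.6/10)) = 81.16 dB SPL.
Excess over the loudest (77.6 dB): 81.16 − 77.6 = 3.6 dB.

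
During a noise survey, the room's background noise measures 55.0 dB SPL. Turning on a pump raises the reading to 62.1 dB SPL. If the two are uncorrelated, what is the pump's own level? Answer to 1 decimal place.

Subtract intensities: L_src = 10·log₁₀(10^(L_total/10) − 10^(L_bg/10)).
L_src = 10·log₁₀(10^(62.1/10) − 10^(55.0/10)) = 10·log₁₀(1306000) = 61.2 dB SPL.

61.2 dB SPL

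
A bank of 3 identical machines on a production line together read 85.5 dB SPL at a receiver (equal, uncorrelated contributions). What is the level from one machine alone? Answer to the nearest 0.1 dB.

3 equal incoherent sources add 10·log₁₀(3) = 4.77 dB over one source.
L_one = 85.5 − 4.77 = 80.7 dB SPL.

80.7 dB SPL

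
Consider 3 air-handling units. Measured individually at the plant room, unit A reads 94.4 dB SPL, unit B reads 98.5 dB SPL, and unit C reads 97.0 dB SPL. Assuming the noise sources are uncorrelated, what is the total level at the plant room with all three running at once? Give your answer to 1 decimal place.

Uncorrelated sources add in intensity (power), not in dB.
L_total = 10·log₁₀(10^(94.4/10) + 10^(98.5/10) + 10^(97.0/10)) = 10·log₁₀(14846000000) = 101.7 dB SPL.

101.7 dB SPL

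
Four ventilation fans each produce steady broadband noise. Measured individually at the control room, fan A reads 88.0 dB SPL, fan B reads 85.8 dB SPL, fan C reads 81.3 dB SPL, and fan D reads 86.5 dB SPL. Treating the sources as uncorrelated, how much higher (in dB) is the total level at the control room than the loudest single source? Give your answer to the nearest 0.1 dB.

Uncorrelated sources add in intensity (power), not in dB.
L_total = 10·log₁₀(10^(88.0/10) + 10^(85.8/10) + 10^(81.3/10) + 10^(86.5/10)) = 92.02 dB SPL.
Excess over the loudest (88.0 dB): 92.02 − 88.0 = 4.0 dB.

4.0 dB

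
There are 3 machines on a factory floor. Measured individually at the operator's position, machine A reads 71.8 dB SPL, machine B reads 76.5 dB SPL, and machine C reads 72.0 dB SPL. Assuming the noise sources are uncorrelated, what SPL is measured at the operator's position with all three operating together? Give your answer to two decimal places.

78.79 dB SPL

Incoherent sources sum as intensities:
L_total = 10·log₁₀(10^(71.8/10) + 10^(76.5/10) + 10^(72.0/10)) = 10·log₁₀(75650000) = 78.79 dB SPL.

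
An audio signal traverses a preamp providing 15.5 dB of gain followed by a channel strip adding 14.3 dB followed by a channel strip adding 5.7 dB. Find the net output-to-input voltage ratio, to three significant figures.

59.6

Net gain = 15.5 + 14.3 + 5.7 = 35.5 dB.
Voltage ratio = 10^(35.5/20) = 59.6.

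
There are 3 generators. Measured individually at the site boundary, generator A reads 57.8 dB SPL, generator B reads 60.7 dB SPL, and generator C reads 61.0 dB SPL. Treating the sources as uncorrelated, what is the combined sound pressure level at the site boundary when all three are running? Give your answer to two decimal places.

64.82 dB SPL

Add the sources as powers (linear), then convert back to dB:
L_total = 10·log₁₀(10^(57.8/10) + 10^(60.7/10) + 10^(61.0/10)) = 10·log₁₀(3036000) = 64.82 dB SPL.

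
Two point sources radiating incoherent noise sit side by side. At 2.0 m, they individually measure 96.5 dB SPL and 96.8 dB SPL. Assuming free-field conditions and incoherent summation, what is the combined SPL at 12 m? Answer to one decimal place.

Combined at 2.0 m: 10·log₁₀(10^(96.5/10)+10^(96.8/10)) = 99.66 dB SPL.
Then apply −20·log₁₀(12/2.0) = -15.56 dB → 84.1 dB SPL.

84.1 dB SPL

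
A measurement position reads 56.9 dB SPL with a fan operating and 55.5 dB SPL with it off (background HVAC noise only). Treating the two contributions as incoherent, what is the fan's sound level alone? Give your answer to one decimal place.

51.3 dB SPL

Background correction is a power subtraction:
L_src = 10·log₁₀(10^(56.9/10) − 10^(55.5/10)) = 10·log₁₀(135000) = 51.3 dB SPL.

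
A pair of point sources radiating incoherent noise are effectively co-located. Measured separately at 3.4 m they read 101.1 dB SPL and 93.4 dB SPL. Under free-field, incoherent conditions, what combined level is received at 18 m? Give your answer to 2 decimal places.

Combined at 3.4 m: 10·log₁₀(10^(101.1/10)+10^(93.4/10)) = 101.781 dB SPL.
Then apply −20·log₁₀(18/3.4) = -14.476 dB → 87.31 dB SPL.

87.31 dB SPL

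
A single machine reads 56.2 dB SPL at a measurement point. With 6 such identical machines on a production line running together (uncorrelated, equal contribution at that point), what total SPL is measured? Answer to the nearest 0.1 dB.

64.0 dB SPL

6 equal incoherent sources raise the level by 10·log₁₀(6) = 7.78 dB.
L_total = 56.2 + 7.78 = 64.0 dB SPL.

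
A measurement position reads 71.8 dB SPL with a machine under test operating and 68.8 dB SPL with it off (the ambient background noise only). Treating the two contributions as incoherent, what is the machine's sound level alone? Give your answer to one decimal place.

Remove the background by subtracting linear intensities:
L_src = 10·log₁₀(10^(71.8/10) − 10^(68.8/10)) = 10·log₁₀(7550000) = 68.8 dB SPL.

68.8 dB SPL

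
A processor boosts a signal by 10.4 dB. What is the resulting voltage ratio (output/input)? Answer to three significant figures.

Voltage ratio = 10^(dB/20).
10^(10.4/20) = 10^(0.5200) = 3.31.

3.31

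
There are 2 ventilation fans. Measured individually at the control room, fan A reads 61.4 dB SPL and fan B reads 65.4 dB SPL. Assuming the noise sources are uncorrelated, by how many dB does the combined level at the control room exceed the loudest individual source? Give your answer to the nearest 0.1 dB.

1.5 dB

Incoherent sources sum as intensities:
L_total = 10·log₁₀(10^(61.4/10) + 10^(65.4/10)) = 66.86 dB SPL.
Excess over the loudest (65.4 dB): 66.86 − 65.4 = 1.5 dB.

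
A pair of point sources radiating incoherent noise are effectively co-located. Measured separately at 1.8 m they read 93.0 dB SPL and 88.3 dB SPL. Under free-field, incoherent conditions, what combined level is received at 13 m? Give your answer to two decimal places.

Combined at 1.8 m: 10·log₁₀(10^(93.0/10)+10^(88.3/10)) = 94.267 dB SPL.
Then apply −20·log₁₀(13/1.8) = -17.173 dB → 77.09 dB SPL.

77.09 dB SPL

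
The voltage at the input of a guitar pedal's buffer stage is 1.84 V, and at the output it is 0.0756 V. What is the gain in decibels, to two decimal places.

Voltage is an amplitude quantity, so gain = 20·log₁₀(V_out/V_in).
20·log₁₀(0.0756/1.84) = 20·log₁₀(0.04109) = -27.73 dB.

-27.73 dB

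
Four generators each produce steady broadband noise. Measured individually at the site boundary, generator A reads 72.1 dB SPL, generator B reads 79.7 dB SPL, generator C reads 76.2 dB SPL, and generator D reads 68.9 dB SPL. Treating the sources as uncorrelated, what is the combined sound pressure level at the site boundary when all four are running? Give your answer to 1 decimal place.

82.0 dB SPL

Add the sources as powers (linear), then convert back to dB:
L_total = 10·log₁₀(10^(72.1/10) + 10^(79.7/10) + 10^(76.2/10) + 10^(68.9/10)) = 10·log₁₀(159000000) = 82.0 dB SPL.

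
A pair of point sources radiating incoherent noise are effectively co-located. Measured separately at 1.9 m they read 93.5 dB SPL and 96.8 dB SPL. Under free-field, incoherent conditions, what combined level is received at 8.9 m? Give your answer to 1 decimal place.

85.1 dB SPL

Combined at 1.9 m: 10·log₁₀(10^(93.5/10)+10^(96.8/10)) = 98.47 dB SPL.
Then apply −20·log₁₀(8.9/1.9) = -13.41 dB → 85.1 dB SPL.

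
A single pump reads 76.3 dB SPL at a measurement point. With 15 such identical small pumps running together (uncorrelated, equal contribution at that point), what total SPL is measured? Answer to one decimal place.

88.1 dB SPL

15 equal incoherent sources raise the level by 10·log₁₀(15) = 11.76 dB.
L_total = 76.3 + 11.76 = 88.1 dB SPL.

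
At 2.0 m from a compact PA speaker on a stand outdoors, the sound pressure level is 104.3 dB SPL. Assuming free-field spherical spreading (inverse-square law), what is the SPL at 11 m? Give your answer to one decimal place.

89.5 dB SPL

For a point source in a free field, ΔL = −20·log₁₀(d₂/d₁).
ΔL = −20·log₁₀(11/2.0) = -14.81 dB, so L₂ = 104.3 + (-14.81) = 89.5 dB SPL.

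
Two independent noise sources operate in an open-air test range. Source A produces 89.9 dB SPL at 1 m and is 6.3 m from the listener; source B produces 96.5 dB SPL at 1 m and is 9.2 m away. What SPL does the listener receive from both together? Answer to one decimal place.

At the listener: L_A = 89.9 − 20·log₁₀(6.3) = 73.91 dB; L_B = 96.5 − 20·log₁₀(9.2) = 77.22 dB.
Combined: 10·log₁₀(10^(73.91/10)+10^(77.22/10)) = 78.9 dB SPL.

78.9 dB SPL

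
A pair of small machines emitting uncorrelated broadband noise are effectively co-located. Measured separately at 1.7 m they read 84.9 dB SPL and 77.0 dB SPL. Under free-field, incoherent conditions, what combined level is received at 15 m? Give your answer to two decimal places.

Combined at 1.7 m: 10·log₁₀(10^(84.9/10)+10^(77.0/10)) = 85.553 dB SPL.
Then apply −20·log₁₀(15/1.7) = -18.913 dB → 66.64 dB SPL.

66.64 dB SPL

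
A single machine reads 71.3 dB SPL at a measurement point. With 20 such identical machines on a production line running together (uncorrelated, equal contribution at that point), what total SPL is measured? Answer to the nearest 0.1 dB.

20 equal incoherent sources raise the level by 10·log₁₀(20) = 13.01 dB.
L_total = 71.3 + 13.01 = 84.3 dB SPL.

84.3 dB SPL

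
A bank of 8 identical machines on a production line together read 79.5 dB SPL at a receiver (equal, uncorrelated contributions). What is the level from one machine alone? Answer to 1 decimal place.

8 equal incoherent sources add 10·log₁₀(8) = 9.03 dB over one source.
L_one = 79.5 − 9.03 = 70.5 dB SPL.

70.5 dB SPL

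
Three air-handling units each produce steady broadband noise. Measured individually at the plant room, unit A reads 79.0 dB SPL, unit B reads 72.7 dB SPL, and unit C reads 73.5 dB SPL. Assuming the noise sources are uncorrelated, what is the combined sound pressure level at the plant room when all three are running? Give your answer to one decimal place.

Uncorrelated sources add in intensity (power), not in dB.
L_total = 10·log₁₀(10^(79.0/10) + 10^(72.7/10) + 10^(73.5/10)) = 10·log₁₀(120400000) = 80.8 dB SPL.

80.8 dB SPL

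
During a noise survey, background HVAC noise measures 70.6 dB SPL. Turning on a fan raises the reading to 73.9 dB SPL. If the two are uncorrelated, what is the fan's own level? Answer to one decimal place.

Background correction is a power subtraction:
L_src = 10·log₁₀(10^(73.9/10) − 10^(70.6/10)) = 10·log₁₀(13070000) = 71.2 dB SPL.

71.2 dB SPL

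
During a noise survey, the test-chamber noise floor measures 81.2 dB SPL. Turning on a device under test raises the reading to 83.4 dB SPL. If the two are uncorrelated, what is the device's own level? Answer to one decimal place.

Background correction is a power subtraction:
L_src = 10·log₁₀(10^(83.4/10) − 10^(81.2/10)) = 10·log₁₀(86950000) = 79.4 dB SPL.

79.4 dB SPL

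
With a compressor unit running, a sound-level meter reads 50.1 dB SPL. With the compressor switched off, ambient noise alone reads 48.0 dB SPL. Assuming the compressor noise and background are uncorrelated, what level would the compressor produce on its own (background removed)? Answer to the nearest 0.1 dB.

Background correction is a power subtraction:
L_src = 10·log₁₀(10^(50.1/10) − 10^(48.0/10)) = 10·log₁₀(39230) = 45.9 dB SPL.

45.9 dB SPL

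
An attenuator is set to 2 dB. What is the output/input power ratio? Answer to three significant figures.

0.631

Power ratio = 10^(dB/10).
10^(-2/10) = 10^(-0.2000) = 0.631.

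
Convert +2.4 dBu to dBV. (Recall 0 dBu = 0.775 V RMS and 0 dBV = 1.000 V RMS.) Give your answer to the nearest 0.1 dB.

+0.2 dBV

The offset between the scales is 20·log₁₀(0.775/1.000) = −2.214 dB.
So dBV = +2.4 − 2.214 = +0.2 dBV.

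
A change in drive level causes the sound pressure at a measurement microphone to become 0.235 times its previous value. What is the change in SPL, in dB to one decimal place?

-12.6 dB

SPL change from a pressure ratio uses the 20·log₁₀ form:
20·log₁₀(0.235) = -12.6 dB.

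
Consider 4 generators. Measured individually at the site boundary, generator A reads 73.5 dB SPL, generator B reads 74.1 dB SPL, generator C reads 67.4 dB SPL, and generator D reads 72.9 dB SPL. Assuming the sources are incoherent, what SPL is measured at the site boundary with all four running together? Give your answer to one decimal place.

Add the sources as powers (linear), then convert back to dB:
L_total = 10·log₁₀(10^(73.5/10) + 10^(74.1/10) + 10^(67.4/10) + 10^(72.9/10)) = 10·log₁₀(73090000) = 78.6 dB SPL.

78.6 dB SPL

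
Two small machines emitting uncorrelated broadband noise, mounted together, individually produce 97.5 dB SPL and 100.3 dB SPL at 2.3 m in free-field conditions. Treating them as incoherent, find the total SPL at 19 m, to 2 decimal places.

83.79 dB SPL

Combined at 2.3 m: 10·log₁₀(10^(97.5/10)+10^(100.3/10)) = 102.132 dB SPL.
Then apply −20·log₁₀(19/2.3) = -18.341 dB → 83.79 dB SPL.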